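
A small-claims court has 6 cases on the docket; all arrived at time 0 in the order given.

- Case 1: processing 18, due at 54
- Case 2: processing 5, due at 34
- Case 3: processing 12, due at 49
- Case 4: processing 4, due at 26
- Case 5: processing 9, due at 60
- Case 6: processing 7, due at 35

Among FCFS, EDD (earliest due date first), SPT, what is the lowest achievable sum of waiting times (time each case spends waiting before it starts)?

91

FIFO (arrival order): Case 1 Case 2 Case 3 Case 4 Case 5 Case 6.
Case 1: waits 0, runs 0→18
Case 2: waits 18, runs 18→23
Case 3: waits 23, runs 23→35
Case 4: waits 35, runs 35→39
Case 5: waits 39, runs 39→48
Case 6: waits 48, runs 48→55
Sum = 0+18+23+35+39+48 = 163.
EDD (increasing due date): Case 4 Case 2 Case 6 Case 3 Case 1 Case 5.
Case 4: waits 0, runs 0→4
Case 2: waits 4, runs 4→9
Case 6: waits 9, runs 9→16
Case 3: waits 16, runs 16→28
Case 1: waits 28, runs 28→46
Case 5: waits 46, runs 46→55
Sum = 0+4+9+16+28+46 = 103.
SPT (increasing processing time): Case 4 Case 2 Case 6 Case 5 Case 3 Case 1.
Case 4: waits 0, runs 0→4
Case 2: waits 4, runs 4→9
Case 6: waits 9, runs 9→16
Case 5: waits 16, runs 16→25
Case 3: waits 25, runs 25→37
Case 1: waits 37, runs 37→55
Sum = 0+4+9+16+25+37 = 91.
FIFO 163, EDD 103, SPT 91 → minimum 91.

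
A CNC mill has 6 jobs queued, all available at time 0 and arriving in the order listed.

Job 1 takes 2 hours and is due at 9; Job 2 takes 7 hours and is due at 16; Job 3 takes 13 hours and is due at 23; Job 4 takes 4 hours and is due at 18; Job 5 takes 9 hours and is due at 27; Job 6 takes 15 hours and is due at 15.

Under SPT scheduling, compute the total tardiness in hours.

SPT (increasing processing time): Job 1 Job 4 Job 2 Job 5 Job 3 Job 6.
Job 1: 0→2, due 9, tardiness 0
Job 4: 2→6, due 18, tardiness 0
Job 2: 6→13, due 16, tardiness 0
Job 5: 13→22, due 27, tardiness 0
Job 3: 22→35, due 23, tardiness 12
Job 6: 35→50, due 15, tardiness 35
Sum = 0+0+0+0+12+35 = 47.

47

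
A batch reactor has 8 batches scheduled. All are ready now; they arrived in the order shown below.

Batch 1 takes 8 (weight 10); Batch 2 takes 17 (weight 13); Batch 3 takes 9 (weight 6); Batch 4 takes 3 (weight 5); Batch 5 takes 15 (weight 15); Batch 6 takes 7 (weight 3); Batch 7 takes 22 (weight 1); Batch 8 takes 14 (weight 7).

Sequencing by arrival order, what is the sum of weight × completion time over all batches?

2497

FIFO (arrival order): Batch 1 Batch 2 Batch 3 Batch 4 Batch 5 Batch 6 Batch 7 Batch 8.
Batch 1: finishes 8, weight 10, w·C = 80
Batch 2: finishes 25, weight 13, w·C = 325
Batch 3: finishes 34, weight 6, w·C = 204
Batch 4: finishes 37, weight 5, w·C = 185
Batch 5: finishes 52, weight 15, w·C = 780
Batch 6: finishes 59, weight 3, w·C = 177
Batch 7: finishes 81, weight 1, w·C = 81
Batch 8: finishes 95, weight 7, w·C = 665
Sum = 80+325+204+185+780+177+81+665 = 2497.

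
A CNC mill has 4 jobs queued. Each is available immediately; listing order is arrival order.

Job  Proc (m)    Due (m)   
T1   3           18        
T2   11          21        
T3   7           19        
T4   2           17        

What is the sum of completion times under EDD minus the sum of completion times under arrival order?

-19

EDD (increasing due date): T4 T1 T3 T2.
T4: 0→2
T1: 2→5
T3: 5→12
T2: 12→23
Sum = 2+5+12+23 = 42.
FIFO (arrival order): T1 T2 T3 T4.
T1: 0→3
T2: 3→14
T3: 14→21
T4: 21→23
Sum = 3+14+21+23 = 61.
Difference = 42 − 61 = -19.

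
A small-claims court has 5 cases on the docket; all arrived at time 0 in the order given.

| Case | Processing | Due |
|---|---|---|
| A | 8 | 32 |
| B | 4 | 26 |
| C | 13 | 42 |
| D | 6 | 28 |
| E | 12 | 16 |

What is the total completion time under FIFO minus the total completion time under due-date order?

FIFO (arrival order): A B C D E.
A: 0→8
B: 8→12
C: 12→25
D: 25→31
E: 31→43
Sum = 8+12+25+31+43 = 119.
EDD (increasing due date): E B D A C.
E: 0→12
B: 12→16
D: 16→22
A: 22→30
C: 30→43
Sum = 12+16+22+30+43 = 123.
Difference = 119 − 123 = -4.

-4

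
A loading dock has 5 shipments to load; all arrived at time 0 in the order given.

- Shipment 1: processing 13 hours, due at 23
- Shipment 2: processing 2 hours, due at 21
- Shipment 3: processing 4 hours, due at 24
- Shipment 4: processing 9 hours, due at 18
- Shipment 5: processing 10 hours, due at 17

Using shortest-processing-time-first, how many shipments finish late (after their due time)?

2

SPT (increasing processing time): Shipment 2 Shipment 3 Shipment 4 Shipment 5 Shipment 1.
Shipment 2: 0→2, due 21, tardiness 0
Shipment 3: 2→6, due 24, tardiness 0
Shipment 4: 6→15, due 18, tardiness 0
Shipment 5: 15→25, due 17, tardiness 8
Shipment 1: 25→38, due 23, tardiness 15
Late shipments: 2.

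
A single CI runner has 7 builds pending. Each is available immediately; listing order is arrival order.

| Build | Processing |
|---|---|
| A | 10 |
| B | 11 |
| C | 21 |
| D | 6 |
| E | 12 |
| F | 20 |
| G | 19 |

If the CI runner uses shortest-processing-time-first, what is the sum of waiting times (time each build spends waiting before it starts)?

224

SPT (increasing processing time): D A B E G F C.
D: waits 0, runs 0→6
A: waits 6, runs 6→16
B: waits 16, runs 16→27
E: waits 27, runs 27→39
G: waits 39, runs 39→58
F: waits 58, runs 58→78
C: waits 78, runs 78→99
Sum = 0+6+16+27+39+58+78 = 224.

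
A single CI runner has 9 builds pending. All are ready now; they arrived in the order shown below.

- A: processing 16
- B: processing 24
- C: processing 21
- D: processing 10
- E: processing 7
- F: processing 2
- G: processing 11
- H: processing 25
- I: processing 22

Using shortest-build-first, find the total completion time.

513

SPT (increasing processing time): F E D G A C I B H.
F: 0→2
E: 2→9
D: 9→19
G: 19→30
A: 30→46
C: 46→67
I: 67→89
B: 89→113
H: 113→138
Sum = 2+9+19+30+46+67+89+113+138 = 513.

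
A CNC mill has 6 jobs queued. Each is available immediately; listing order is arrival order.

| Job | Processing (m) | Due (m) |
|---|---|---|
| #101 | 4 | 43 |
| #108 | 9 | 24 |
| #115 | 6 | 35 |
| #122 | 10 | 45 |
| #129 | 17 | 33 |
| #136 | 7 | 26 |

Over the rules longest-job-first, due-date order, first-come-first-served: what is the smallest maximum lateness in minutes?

8

LPT (decreasing processing time): #129 #122 #108 #136 #115 #101.
#129: 0→17, due 33, lateness -16
#122: 17→27, due 45, lateness -18
#108: 27→36, due 24, lateness 12
#136: 36→43, due 26, lateness 17
#115: 43→49, due 35, lateness 14
#101: 49→53, due 43, lateness 10
Maximum = 17.
EDD (increasing due date): #108 #136 #129 #115 #101 #122.
#108: 0→9, due 24, lateness -15
#136: 9→16, due 26, lateness -10
#129: 16→33, due 33, lateness 0
#115: 33→39, due 35, lateness 4
#101: 39→43, due 43, lateness 0
#122: 43→53, due 45, lateness 8
Maximum = 8.
FIFO (arrival order): #101 #108 #115 #122 #129 #136.
#101: 0→4, due 43, lateness -39
#108: 4→13, due 24, lateness -11
#115: 13→19, due 35, lateness -16
#122: 19→29, due 45, lateness -16
#129: 29→46, due 33, lateness 13
#136: 46→53, due 26, lateness 27
Maximum = 27.
LPT 17, EDD 8, FIFO 27 → minimum 8.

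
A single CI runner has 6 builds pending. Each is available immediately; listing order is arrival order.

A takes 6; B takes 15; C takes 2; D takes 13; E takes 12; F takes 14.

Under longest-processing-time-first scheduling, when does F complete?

29

LPT (decreasing processing time): B F D E A C.
B: 0→15
F: 15→29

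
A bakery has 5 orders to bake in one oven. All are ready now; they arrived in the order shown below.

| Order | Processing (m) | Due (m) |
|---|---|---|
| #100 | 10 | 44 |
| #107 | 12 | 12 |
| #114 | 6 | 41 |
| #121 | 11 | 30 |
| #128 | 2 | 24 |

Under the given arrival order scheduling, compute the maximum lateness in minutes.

17

FIFO (arrival order): #100 #107 #114 #121 #128.
#100: 0→10, due 44, lateness -34
#107: 10→22, due 12, lateness 10
#114: 22→28, due 41, lateness -13
#121: 28→39, due 30, lateness 9
#128: 39→41, due 24, lateness 17
Maximum = 17.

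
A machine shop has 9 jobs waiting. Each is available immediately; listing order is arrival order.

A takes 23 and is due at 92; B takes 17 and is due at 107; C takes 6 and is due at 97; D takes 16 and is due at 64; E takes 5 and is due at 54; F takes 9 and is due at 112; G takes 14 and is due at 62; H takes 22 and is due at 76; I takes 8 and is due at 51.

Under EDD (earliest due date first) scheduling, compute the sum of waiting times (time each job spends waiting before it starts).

449

EDD (increasing due date): I E G D H A C B F.
I: waits 0, runs 0→8
E: waits 8, runs 8→13
G: waits 13, runs 13→27
D: waits 27, runs 27→43
H: waits 43, runs 43→65
A: waits 65, runs 65→88
C: waits 88, runs 88→94
B: waits 94, runs 94→111
F: waits 111, runs 111→120
Sum = 0+8+13+27+43+65+88+94+111 = 449.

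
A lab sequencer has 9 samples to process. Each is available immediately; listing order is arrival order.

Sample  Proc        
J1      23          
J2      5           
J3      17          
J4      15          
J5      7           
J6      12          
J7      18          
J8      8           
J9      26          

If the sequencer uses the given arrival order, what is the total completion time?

FIFO (arrival order): J1 J2 J3 J4 J5 J6 J7 J8 J9.
J1: 0→23
J2: 23→28
J3: 28→45
J4: 45→60
J5: 60→67
J6: 67→79
J7: 79→97
J8: 97→105
J9: 105→131
Sum = 23+28+45+60+67+79+97+105+131 = 635.

635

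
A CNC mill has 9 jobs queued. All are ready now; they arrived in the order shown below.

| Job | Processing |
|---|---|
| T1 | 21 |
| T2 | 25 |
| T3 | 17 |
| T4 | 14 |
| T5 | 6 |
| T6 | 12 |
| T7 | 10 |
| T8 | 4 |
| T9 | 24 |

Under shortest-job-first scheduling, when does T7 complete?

20

SPT (increasing processing time): T8 T5 T7 T6 T4 T3 T1 T9 T2.
T8: 0→4
T5: 4→10
T7: 10→20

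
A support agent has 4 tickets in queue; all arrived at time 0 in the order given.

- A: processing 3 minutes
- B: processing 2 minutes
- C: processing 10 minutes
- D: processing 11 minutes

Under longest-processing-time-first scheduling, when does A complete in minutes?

24

LPT (decreasing processing time): D C A B.
D: 0→11
C: 11→21
A: 21→24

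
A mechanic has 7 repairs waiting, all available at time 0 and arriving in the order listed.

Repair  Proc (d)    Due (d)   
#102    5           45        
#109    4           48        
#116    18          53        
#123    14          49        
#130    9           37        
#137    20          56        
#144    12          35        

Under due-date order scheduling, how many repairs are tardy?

2

EDD (increasing due date): #144 #130 #102 #109 #123 #116 #137.
#144: 0→12, due 35, tardiness 0
#130: 12→21, due 37, tardiness 0
#102: 21→26, due 45, tardiness 0
#109: 26→30, due 48, tardiness 0
#123: 30→44, due 49, tardiness 0
#116: 44→62, due 53, tardiness 9
#137: 62→82, due 56, tardiness 26
Late repairs: 2.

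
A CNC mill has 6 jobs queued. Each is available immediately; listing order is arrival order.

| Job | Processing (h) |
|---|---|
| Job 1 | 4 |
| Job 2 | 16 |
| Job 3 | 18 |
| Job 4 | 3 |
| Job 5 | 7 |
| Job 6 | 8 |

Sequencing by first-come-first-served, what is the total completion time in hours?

FIFO (arrival order): Job 1 Job 2 Job 3 Job 4 Job 5 Job 6.
Job 1: 0→4
Job 2: 4→20
Job 3: 20→38
Job 4: 38→41
Job 5: 41→48
Job 6: 48→56
Sum = 4+20+38+41+48+56 = 207.

207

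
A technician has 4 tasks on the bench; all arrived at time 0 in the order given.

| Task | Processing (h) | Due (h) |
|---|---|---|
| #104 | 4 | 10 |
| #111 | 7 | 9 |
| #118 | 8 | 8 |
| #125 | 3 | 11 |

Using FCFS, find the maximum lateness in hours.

FIFO (arrival order): #104 #111 #118 #125.
#104: 0→4, due 10, lateness -6
#111: 4→11, due 9, lateness 2
#118: 11→19, due 8, lateness 11
#125: 19→22, due 11, lateness 11
Maximum = 11.

11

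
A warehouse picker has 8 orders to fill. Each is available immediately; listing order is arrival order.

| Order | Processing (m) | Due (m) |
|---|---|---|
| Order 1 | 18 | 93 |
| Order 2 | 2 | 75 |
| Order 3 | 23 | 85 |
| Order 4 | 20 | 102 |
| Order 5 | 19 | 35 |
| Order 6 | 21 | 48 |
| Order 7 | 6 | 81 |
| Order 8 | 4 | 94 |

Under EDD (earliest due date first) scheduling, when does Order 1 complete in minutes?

EDD (increasing due date): Order 5 Order 6 Order 2 Order 7 Order 3 Order 1 Order 8 Order 4.
Order 5: 0→19
Order 6: 19→40
Order 2: 40→42
Order 7: 42→48
Order 3: 48→71
Order 1: 71→89

89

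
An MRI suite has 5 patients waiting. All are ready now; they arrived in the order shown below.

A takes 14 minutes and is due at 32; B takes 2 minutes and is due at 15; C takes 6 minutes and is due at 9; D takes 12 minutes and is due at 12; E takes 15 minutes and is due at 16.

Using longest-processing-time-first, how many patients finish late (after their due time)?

LPT (decreasing processing time): E A D C B.
E: 0→15, due 16, tardiness 0
A: 15→29, due 32, tardiness 0
D: 29→41, due 12, tardiness 29
C: 41→47, due 9, tardiness 38
B: 47→49, due 15, tardiness 34
Late patients: 3.

3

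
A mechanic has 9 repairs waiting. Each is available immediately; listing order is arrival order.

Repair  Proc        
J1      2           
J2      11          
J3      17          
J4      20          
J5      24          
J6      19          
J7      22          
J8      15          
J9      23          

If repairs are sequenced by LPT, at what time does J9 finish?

LPT (decreasing processing time): J5 J9 J7 J4 J6 J3 J8 J2 J1.
J5: 0→24
J9: 24→47

47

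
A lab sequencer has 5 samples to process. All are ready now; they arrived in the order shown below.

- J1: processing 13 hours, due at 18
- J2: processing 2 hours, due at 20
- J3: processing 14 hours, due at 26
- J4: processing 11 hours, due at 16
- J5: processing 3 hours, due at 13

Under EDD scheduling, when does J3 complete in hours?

EDD (increasing due date): J5 J4 J1 J2 J3.
J5: 0→3
J4: 3→14
J1: 14→27
J2: 27→29
J3: 29→43

43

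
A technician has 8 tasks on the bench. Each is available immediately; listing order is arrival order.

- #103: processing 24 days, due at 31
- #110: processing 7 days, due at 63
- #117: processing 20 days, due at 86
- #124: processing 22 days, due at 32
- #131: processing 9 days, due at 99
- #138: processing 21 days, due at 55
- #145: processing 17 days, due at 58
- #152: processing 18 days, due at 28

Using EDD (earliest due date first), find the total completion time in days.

EDD (increasing due date): #152 #103 #124 #138 #145 #110 #117 #131.
#152: 0→18
#103: 18→42
#124: 42→64
#138: 64→85
#145: 85→102
#110: 102→109
#117: 109→129
#131: 129→138
Sum = 18+42+64+85+102+109+129+138 = 687.

687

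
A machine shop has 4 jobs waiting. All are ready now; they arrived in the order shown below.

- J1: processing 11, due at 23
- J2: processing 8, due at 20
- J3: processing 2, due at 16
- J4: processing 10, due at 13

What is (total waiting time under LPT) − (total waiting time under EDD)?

LPT (decreasing processing time): J1 J4 J2 J3.
J1: waits 0, runs 0→11
J4: waits 11, runs 11→21
J2: waits 21, runs 21→29
J3: waits 29, runs 29→31
Sum = 0+11+21+29 = 61.
EDD (increasing due date): J4 J3 J2 J1.
J4: waits 0, runs 0→10
J3: waits 10, runs 10→12
J2: waits 12, runs 12→20
J1: waits 20, runs 20→31
Sum = 0+10+12+20 = 42.
Difference = 61 − 42 = 19.

19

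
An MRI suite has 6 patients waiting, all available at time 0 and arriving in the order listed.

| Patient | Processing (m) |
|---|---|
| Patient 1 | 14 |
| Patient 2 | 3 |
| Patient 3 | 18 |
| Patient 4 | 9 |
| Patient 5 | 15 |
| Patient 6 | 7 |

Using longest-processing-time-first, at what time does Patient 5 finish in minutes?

33

LPT (decreasing processing time): Patient 3 Patient 5 Patient 1 Patient 4 Patient 6 Patient 2.
Patient 3: 0→18
Patient 5: 18→33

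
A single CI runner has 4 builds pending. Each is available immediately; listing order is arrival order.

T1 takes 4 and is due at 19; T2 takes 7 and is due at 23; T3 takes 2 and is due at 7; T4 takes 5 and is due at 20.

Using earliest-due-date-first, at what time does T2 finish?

18

EDD (increasing due date): T3 T1 T4 T2.
T3: 0→2
T1: 2→6
T4: 6→11
T2: 11→18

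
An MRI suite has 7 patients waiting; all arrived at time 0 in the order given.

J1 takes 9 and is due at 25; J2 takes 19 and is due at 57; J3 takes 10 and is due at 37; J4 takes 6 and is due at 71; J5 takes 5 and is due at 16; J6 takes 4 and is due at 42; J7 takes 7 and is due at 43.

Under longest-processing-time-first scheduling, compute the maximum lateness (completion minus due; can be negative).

LPT (decreasing processing time): J2 J3 J1 J7 J4 J5 J6.
J2: 0→19, due 57, lateness -38
J3: 19→29, due 37, lateness -8
J1: 29→38, due 25, lateness 13
J7: 38→45, due 43, lateness 2
J4: 45→51, due 71, lateness -20
J5: 51→56, due 16, lateness 40
J6: 56→60, due 42, lateness 18
Maximum = 40.

40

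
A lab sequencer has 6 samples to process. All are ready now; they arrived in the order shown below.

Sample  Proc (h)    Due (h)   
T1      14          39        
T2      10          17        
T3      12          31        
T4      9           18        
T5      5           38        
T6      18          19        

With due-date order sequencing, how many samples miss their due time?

EDD (increasing due date): T2 T4 T6 T3 T5 T1.
T2: 0→10, due 17, tardiness 0
T4: 10→19, due 18, tardiness 1
T6: 19→37, due 19, tardiness 18
T3: 37→49, due 31, tardiness 18
T5: 49→54, due 38, tardiness 16
T1: 54→68, due 39, tardiness 29
Late samples: 5.

5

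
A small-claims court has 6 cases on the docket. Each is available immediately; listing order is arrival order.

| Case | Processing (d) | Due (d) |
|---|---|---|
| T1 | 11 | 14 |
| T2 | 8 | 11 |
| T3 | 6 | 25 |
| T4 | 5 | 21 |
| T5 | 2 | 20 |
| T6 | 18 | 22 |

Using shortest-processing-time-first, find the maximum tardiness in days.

SPT (increasing processing time): T5 T4 T3 T2 T1 T6.
T5: 0→2, due 20, tardiness 0
T4: 2→7, due 21, tardiness 0
T3: 7→13, due 25, tardiness 0
T2: 13→21, due 11, tardiness 10
T1: 21→32, due 14, tardiness 18
T6: 32→50, due 22, tardiness 28
Maximum = 28.

28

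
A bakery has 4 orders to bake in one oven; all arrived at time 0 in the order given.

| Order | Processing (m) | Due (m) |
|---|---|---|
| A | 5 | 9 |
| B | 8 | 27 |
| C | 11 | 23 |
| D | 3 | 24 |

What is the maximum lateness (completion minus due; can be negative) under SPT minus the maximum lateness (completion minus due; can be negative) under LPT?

-11

SPT (increasing processing time): D A B C.
D: 0→3, due 24, lateness -21
A: 3→8, due 9, lateness -1
B: 8→16, due 27, lateness -11
C: 16→27, due 23, lateness 4
Maximum = 4.
LPT (decreasing processing time): C B A D.
C: 0→11, due 23, lateness -12
B: 11→19, due 27, lateness -8
A: 19→24, due 9, lateness 15
D: 24→27, due 24, lateness 3
Maximum = 15.
Difference = 4 − 15 = -11.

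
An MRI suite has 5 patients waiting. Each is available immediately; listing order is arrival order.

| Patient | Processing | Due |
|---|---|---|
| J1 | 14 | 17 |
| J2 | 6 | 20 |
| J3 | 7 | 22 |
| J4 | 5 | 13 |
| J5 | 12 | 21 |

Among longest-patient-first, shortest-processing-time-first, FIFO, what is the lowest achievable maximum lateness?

23

LPT (decreasing processing time): J1 J5 J3 J2 J4.
J1: 0→14, due 17, lateness -3
J5: 14→26, due 21, lateness 5
J3: 26→33, due 22, lateness 11
J2: 33→39, due 20, lateness 19
J4: 39→44, due 13, lateness 31
Maximum = 31.
SPT (increasing processing time): J4 J2 J3 J5 J1.
J4: 0→5, due 13, lateness -8
J2: 5→11, due 20, lateness -9
J3: 11→18, due 22, lateness -4
J5: 18→30, due 21, lateness 9
J1: 30→44, due 17, lateness 27
Maximum = 27.
FIFO (arrival order): J1 J2 J3 J4 J5.
J1: 0→14, due 17, lateness -3
J2: 14→20, due 20, lateness 0
J3: 20→27, due 22, lateness 5
J4: 27→32, due 13, lateness 19
J5: 32→44, due 21, lateness 23
Maximum = 23.
LPT 31, SPT 27, FIFO 23 → minimum 23.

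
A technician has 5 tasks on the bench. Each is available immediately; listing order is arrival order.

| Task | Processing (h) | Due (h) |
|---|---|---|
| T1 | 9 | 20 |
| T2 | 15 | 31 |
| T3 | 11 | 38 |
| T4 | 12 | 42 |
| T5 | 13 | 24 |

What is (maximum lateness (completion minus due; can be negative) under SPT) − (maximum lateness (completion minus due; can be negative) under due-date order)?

11

SPT (increasing processing time): T1 T3 T4 T5 T2.
T1: 0→9, due 20, lateness -11
T3: 9→20, due 38, lateness -18
T4: 20→32, due 42, lateness -10
T5: 32→45, due 24, lateness 21
T2: 45→60, due 31, lateness 29
Maximum = 29.
EDD (increasing due date): T1 T5 T2 T3 T4.
T1: 0→9, due 20, lateness -11
T5: 9→22, due 24, lateness -2
T2: 22→37, due 31, lateness 6
T3: 37→48, due 38, lateness 10
T4: 48→60, due 42, lateness 18
Maximum = 18.
Difference = 29 − 18 = 11.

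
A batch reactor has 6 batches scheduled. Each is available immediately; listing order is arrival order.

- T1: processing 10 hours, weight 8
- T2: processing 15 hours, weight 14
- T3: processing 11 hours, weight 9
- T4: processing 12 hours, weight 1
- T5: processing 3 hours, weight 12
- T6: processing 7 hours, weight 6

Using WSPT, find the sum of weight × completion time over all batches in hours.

WSPT (decreasing weight/processing-time ratio): T5 T2 T6 T3 T1 T4.
T5: finishes 3, weight 12, w·C = 36
T2: finishes 18, weight 14, w·C = 252
T6: finishes 25, weight 6, w·C = 150
T3: finishes 36, weight 9, w·C = 324
T1: finishes 46, weight 8, w·C = 368
T4: finishes 58, weight 1, w·C = 58
Sum = 36+252+150+324+368+58 = 1188.

1188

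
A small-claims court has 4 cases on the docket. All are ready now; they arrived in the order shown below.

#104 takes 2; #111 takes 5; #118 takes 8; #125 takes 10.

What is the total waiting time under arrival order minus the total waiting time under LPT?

FIFO (arrival order): #104 #111 #118 #125.
#104: waits 0, runs 0→2
#111: waits 2, runs 2→7
#118: waits 7, runs 7→15
#125: waits 15, runs 15→25
Sum = 0+2+7+15 = 24.
LPT (decreasing processing time): #125 #118 #111 #104.
#125: waits 0, runs 0→10
#118: waits 10, runs 10→18
#111: waits 18, runs 18→23
#104: waits 23, runs 23→25
Sum = 0+10+18+23 = 51.
Difference = 24 − 51 = -27.

-27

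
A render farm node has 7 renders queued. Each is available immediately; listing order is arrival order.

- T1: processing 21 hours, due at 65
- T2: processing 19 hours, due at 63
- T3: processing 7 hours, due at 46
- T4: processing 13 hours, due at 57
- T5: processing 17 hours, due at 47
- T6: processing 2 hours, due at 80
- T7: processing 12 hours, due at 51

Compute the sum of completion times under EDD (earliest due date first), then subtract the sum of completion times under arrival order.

-51

EDD (increasing due date): T3 T5 T7 T4 T2 T1 T6.
T3: 0→7
T5: 7→24
T7: 24→36
T4: 36→49
T2: 49→68
T1: 68→89
T6: 89→91
Sum = 7+24+36+49+68+89+91 = 364.
FIFO (arrival order): T1 T2 T3 T4 T5 T6 T7.
T1: 0→21
T2: 21→40
T3: 40→47
T4: 47→60
T5: 60→77
T6: 77→79
T7: 79→91
Sum = 21+40+47+60+77+79+91 = 415.
Difference = 364 − 415 = -51.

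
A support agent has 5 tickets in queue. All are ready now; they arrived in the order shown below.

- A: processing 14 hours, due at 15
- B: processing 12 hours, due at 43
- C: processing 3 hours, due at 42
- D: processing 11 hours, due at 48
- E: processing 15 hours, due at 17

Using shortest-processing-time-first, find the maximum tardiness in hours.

38

SPT (increasing processing time): C D B A E.
C: 0→3, due 42, tardiness 0
D: 3→14, due 48, tardiness 0
B: 14→26, due 43, tardiness 0
A: 26→40, due 15, tardiness 25
E: 40→55, due 17, tardiness 38
Maximum = 38.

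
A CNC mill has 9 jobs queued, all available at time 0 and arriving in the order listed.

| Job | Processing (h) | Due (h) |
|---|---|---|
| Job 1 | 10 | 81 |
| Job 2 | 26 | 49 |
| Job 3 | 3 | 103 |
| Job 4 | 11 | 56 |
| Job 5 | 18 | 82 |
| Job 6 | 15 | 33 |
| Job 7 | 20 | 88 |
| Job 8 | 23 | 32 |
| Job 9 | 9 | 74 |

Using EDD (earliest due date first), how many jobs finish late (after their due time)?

8

EDD (increasing due date): Job 8 Job 6 Job 2 Job 4 Job 9 Job 1 Job 5 Job 7 Job 3.
Job 8: 0→23, due 32, tardiness 0
Job 6: 23→38, due 33, tardiness 5
Job 2: 38→64, due 49, tardiness 15
Job 4: 64→75, due 56, tardiness 19
Job 9: 75→84, due 74, tardiness 10
Job 1: 84→94, due 81, tardiness 13
Job 5: 94→112, due 82, tardiness 30
Job 7: 112→132, due 88, tardiness 44
Job 3: 132→135, due 103, tardiness 32
Late jobs: 8.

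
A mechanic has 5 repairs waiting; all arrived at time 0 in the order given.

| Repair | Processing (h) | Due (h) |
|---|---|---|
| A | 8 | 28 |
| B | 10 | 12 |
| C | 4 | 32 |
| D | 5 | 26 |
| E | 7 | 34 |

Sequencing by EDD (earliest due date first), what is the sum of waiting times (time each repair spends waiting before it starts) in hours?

75

EDD (increasing due date): B D A C E.
B: waits 0, runs 0→10
D: waits 10, runs 10→15
A: waits 15, runs 15→23
C: waits 23, runs 23→27
E: waits 27, runs 27→34
Sum = 0+10+15+23+27 = 75.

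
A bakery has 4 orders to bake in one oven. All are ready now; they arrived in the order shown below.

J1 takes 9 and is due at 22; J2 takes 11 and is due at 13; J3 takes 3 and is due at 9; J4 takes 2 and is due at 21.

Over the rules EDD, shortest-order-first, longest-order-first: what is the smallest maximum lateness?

3

EDD (increasing due date): J3 J2 J4 J1.
J3: 0→3, due 9, lateness -6
J2: 3→14, due 13, lateness 1
J4: 14→16, due 21, lateness -5
J1: 16→25, due 22, lateness 3
Maximum = 3.
SPT (increasing processing time): J4 J3 J1 J2.
J4: 0→2, due 21, lateness -19
J3: 2→5, due 9, lateness -4
J1: 5→14, due 22, lateness -8
J2: 14→25, due 13, lateness 12
Maximum = 12.
LPT (decreasing processing time): J2 J1 J3 J4.
J2: 0→11, due 13, lateness -2
J1: 11→20, due 22, lateness -2
J3: 20→23, due 9, lateness 14
J4: 23→25, due 21, lateness 4
Maximum = 14.
EDD 3, SPT 12, LPT 14 → minimum 3.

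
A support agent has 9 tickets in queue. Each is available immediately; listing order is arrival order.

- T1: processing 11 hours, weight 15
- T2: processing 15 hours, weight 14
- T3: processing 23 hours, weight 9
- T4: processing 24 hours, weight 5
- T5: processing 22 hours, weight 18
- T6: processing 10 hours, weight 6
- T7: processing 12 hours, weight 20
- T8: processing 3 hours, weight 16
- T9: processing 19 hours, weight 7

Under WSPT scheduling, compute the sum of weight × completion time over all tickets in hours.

WSPT (decreasing weight/processing-time ratio): T8 T7 T1 T2 T5 T6 T3 T9 T4.
T8: finishes 3, weight 16, w·C = 48
T7: finishes 15, weight 20, w·C = 300
T1: finishes 26, weight 15, w·C = 390
T2: finishes 41, weight 14, w·C = 574
T5: finishes 63, weight 18, w·C = 1134
T6: finishes 73, weight 6, w·C = 438
T3: finishes 96, weight 9, w·C = 864
T9: finishes 115, weight 7, w·C = 805
T4: finishes 139, weight 5, w·C = 695
Sum = 48+300+390+574+1134+438+864+805+695 = 5248.

5248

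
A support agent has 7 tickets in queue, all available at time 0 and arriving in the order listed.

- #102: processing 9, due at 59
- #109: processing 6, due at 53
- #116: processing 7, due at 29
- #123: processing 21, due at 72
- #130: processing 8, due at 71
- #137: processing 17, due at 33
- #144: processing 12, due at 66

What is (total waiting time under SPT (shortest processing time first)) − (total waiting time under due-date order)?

-39

SPT (increasing processing time): #109 #116 #130 #102 #144 #137 #123.
#109: waits 0, runs 0→6
#116: waits 6, runs 6→13
#130: waits 13, runs 13→21
#102: waits 21, runs 21→30
#144: waits 30, runs 30→42
#137: waits 42, runs 42→59
#123: waits 59, runs 59→80
Sum = 0+6+13+21+30+42+59 = 171.
EDD (increasing due date): #116 #137 #109 #102 #144 #130 #123.
#116: waits 0, runs 0→7
#137: waits 7, runs 7→24
#109: waits 24, runs 24→30
#102: waits 30, runs 30→39
#144: waits 39, runs 39→51
#130: waits 51, runs 51→59
#123: waits 59, runs 59→80
Sum = 0+7+24+30+39+51+59 = 210.
Difference = 171 − 210 = -39.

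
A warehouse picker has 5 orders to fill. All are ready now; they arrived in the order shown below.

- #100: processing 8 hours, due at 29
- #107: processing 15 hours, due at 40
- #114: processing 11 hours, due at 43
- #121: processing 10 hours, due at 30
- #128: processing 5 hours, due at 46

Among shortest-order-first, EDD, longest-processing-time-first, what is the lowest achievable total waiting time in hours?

SPT (increasing processing time): #128 #100 #121 #114 #107.
#128: waits 0, runs 0→5
#100: waits 5, runs 5→13
#121: waits 13, runs 13→23
#114: waits 23, runs 23→34
#107: waits 34, runs 34→49
Sum = 0+5+13+23+34 = 75.
EDD (increasing due date): #100 #121 #107 #114 #128.
#100: waits 0, runs 0→8
#121: waits 8, runs 8→18
#107: waits 18, runs 18→33
#114: waits 33, runs 33→44
#128: waits 44, runs 44→49
Sum = 0+8+18+33+44 = 103.
LPT (decreasing processing time): #107 #114 #121 #100 #128.
#107: waits 0, runs 0→15
#114: waits 15, runs 15→26
#121: waits 26, runs 26→36
#100: waits 36, runs 36→44
#128: waits 44, runs 44→49
Sum = 0+15+26+36+44 = 121.
SPT 75, EDD 103, LPT 121 → minimum 75.

75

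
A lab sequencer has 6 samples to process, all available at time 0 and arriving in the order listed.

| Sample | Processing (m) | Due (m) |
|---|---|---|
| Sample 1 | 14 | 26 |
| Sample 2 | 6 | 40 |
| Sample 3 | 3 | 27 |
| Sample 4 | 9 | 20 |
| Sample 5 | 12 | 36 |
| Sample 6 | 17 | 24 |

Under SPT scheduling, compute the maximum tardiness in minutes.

37

SPT (increasing processing time): Sample 3 Sample 2 Sample 4 Sample 5 Sample 1 Sample 6.
Sample 3: 0→3, due 27, tardiness 0
Sample 2: 3→9, due 40, tardiness 0
Sample 4: 9→18, due 20, tardiness 0
Sample 5: 18→30, due 36, tardiness 0
Sample 1: 30→44, due 26, tardiness 18
Sample 6: 44→61, due 24, tardiness 37
Maximum = 37.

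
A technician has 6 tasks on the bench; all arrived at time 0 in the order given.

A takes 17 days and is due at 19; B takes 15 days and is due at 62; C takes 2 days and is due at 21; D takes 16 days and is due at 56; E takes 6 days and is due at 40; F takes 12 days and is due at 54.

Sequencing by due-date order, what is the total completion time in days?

EDD (increasing due date): A C E F D B.
A: 0→17
C: 17→19
E: 19→25
F: 25→37
D: 37→53
B: 53→68
Sum = 17+19+25+37+53+68 = 219.

219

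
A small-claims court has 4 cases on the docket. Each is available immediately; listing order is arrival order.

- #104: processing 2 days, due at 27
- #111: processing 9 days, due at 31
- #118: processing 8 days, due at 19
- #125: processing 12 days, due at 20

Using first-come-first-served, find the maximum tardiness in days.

FIFO (arrival order): #104 #111 #118 #125.
#104: 0→2, due 27, tardiness 0
#111: 2→11, due 31, tardiness 0
#118: 11→19, due 19, tardiness 0
#125: 19→31, due 20, tardiness 11
Maximum = 11.

11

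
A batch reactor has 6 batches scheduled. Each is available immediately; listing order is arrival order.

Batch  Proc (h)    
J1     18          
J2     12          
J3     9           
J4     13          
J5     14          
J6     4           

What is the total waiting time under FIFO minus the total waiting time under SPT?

FIFO (arrival order): J1 J2 J3 J4 J5 J6.
J1: waits 0, runs 0→18
J2: waits 18, runs 18→30
J3: waits 30, runs 30→39
J4: waits 39, runs 39→52
J5: waits 52, runs 52→66
J6: waits 66, runs 66→70
Sum = 0+18+30+39+52+66 = 205.
SPT (increasing processing time): J6 J3 J2 J4 J5 J1.
J6: waits 0, runs 0→4
J3: waits 4, runs 4→13
J2: waits 13, runs 13→25
J4: waits 25, runs 25→38
J5: waits 38, runs 38→52
J1: waits 52, runs 52→70
Sum = 0+4+13+25+38+52 = 132.
Difference = 205 − 132 = 73.

73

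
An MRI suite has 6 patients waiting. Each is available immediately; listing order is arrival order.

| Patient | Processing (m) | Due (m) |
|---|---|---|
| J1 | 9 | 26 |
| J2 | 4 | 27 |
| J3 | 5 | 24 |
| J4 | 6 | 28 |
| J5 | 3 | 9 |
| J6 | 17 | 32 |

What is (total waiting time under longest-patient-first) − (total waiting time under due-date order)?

LPT (decreasing processing time): J6 J1 J4 J3 J2 J5.
J6: waits 0, runs 0→17
J1: waits 17, runs 17→26
J4: waits 26, runs 26→32
J3: waits 32, runs 32→37
J2: waits 37, runs 37→41
J5: waits 41, runs 41→44
Sum = 0+17+26+32+37+41 = 153.
EDD (increasing due date): J5 J3 J1 J2 J4 J6.
J5: waits 0, runs 0→3
J3: waits 3, runs 3→8
J1: waits 8, runs 8→17
J2: waits 17, runs 17→21
J4: waits 21, runs 21→27
J6: waits 27, runs 27→44
Sum = 0+3+8+17+21+27 = 76.
Difference = 153 − 76 = 77.

77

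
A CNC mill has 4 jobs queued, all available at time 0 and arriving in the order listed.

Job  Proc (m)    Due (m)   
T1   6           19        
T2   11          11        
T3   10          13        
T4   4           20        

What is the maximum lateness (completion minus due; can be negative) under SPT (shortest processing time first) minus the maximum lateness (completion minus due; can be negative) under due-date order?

9

SPT (increasing processing time): T4 T1 T3 T2.
T4: 0→4, due 20, lateness -16
T1: 4→10, due 19, lateness -9
T3: 10→20, due 13, lateness 7
T2: 20→31, due 11, lateness 20
Maximum = 20.
EDD (increasing due date): T2 T3 T1 T4.
T2: 0→11, due 11, lateness 0
T3: 11→21, due 13, lateness 8
T1: 21→27, due 19, lateness 8
T4: 27→31, due 20, lateness 11
Maximum = 11.
Difference = 20 − 11 = 9.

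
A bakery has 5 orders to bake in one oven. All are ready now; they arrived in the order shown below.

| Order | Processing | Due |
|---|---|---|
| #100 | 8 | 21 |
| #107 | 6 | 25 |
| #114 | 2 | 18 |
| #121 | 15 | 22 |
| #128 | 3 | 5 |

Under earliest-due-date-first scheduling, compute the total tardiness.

15

EDD (increasing due date): #128 #114 #100 #121 #107.
#128: 0→3, due 5, tardiness 0
#114: 3→5, due 18, tardiness 0
#100: 5→13, due 21, tardiness 0
#121: 13→28, due 22, tardiness 6
#107: 28→34, due 25, tardiness 9
Sum = 0+0+0+6+9 = 15.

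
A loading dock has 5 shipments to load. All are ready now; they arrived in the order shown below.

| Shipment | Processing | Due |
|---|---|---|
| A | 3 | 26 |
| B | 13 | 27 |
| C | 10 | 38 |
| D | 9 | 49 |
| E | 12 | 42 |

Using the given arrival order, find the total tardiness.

FIFO (arrival order): A B C D E.
A: 0→3, due 26, tardiness 0
B: 3→16, due 27, tardiness 0
C: 16→26, due 38, tardiness 0
D: 26→35, due 49, tardiness 0
E: 35→47, due 42, tardiness 5
Sum = 0+0+0+0+5 = 5.

5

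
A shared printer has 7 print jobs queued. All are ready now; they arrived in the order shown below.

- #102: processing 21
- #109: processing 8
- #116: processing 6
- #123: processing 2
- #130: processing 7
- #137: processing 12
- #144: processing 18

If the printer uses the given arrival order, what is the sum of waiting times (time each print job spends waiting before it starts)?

FIFO (arrival order): #102 #109 #116 #123 #130 #137 #144.
#102: waits 0, runs 0→21
#109: waits 21, runs 21→29
#116: waits 29, runs 29→35
#123: waits 35, runs 35→37
#130: waits 37, runs 37→44
#137: waits 44, runs 44→56
#144: waits 56, runs 56→74
Sum = 0+21+29+35+37+44+56 = 222.

222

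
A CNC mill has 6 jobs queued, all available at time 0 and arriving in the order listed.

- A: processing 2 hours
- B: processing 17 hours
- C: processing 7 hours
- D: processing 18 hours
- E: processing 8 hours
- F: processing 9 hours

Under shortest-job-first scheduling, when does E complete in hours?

SPT (increasing processing time): A C E F B D.
A: 0→2
C: 2→9
E: 9→17

17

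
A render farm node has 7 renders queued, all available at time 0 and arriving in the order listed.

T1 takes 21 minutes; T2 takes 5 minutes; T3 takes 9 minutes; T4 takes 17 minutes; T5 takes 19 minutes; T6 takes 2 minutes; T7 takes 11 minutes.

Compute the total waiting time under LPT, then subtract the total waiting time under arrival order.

67

LPT (decreasing processing time): T1 T5 T4 T7 T3 T2 T6.
T1: waits 0, runs 0→21
T5: waits 21, runs 21→40
T4: waits 40, runs 40→57
T7: waits 57, runs 57→68
T3: waits 68, runs 68→77
T2: waits 77, runs 77→82
T6: waits 82, runs 82→84
Sum = 0+21+40+57+68+77+82 = 345.
FIFO (arrival order): T1 T2 T3 T4 T5 T6 T7.
T1: waits 0, runs 0→21
T2: waits 21, runs 21→26
T3: waits 26, runs 26→35
T4: waits 35, runs 35→52
T5: waits 52, runs 52→71
T6: waits 71, runs 71→73
T7: waits 73, runs 73→84
Sum = 0+21+26+35+52+71+73 = 278.
Difference = 345 − 278 = 67.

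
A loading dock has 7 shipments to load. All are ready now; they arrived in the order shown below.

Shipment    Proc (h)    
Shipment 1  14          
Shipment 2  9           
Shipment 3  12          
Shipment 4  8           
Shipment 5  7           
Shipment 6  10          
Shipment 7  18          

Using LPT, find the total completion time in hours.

LPT (decreasing processing time): Shipment 7 Shipment 1 Shipment 3 Shipment 6 Shipment 2 Shipment 4 Shipment 5.
Shipment 7: 0→18
Shipment 1: 18→32
Shipment 3: 32→44
Shipment 6: 44→54
Shipment 2: 54→63
Shipment 4: 63→71
Shipment 5: 71→78
Sum = 18+32+44+54+63+71+78 = 360.

360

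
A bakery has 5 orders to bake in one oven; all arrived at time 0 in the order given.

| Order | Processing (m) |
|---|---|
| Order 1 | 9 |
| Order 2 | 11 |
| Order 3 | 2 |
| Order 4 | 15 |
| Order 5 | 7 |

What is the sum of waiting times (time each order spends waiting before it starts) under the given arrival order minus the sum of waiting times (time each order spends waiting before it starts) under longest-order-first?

FIFO (arrival order): Order 1 Order 2 Order 3 Order 4 Order 5.
Order 1: waits 0, runs 0→9
Order 2: waits 9, runs 9→20
Order 3: waits 20, runs 20→22
Order 4: waits 22, runs 22→37
Order 5: waits 37, runs 37→44
Sum = 0+9+20+22+37 = 88.
LPT (decreasing processing time): Order 4 Order 2 Order 1 Order 5 Order 3.
Order 4: waits 0, runs 0→15
Order 2: waits 15, runs 15→26
Order 1: waits 26, runs 26→35
Order 5: waits 35, runs 35→42
Order 3: waits 42, runs 42→44
Sum = 0+15+26+35+42 = 118.
Difference = 88 − 118 = -30.

-30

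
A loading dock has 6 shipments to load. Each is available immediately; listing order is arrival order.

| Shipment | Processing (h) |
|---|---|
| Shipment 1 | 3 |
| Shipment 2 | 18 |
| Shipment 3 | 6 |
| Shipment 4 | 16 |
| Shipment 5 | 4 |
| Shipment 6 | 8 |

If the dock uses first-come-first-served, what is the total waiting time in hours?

FIFO (arrival order): Shipment 1 Shipment 2 Shipment 3 Shipment 4 Shipment 5 Shipment 6.
Shipment 1: waits 0, runs 0→3
Shipment 2: waits 3, runs 3→21
Shipment 3: waits 21, runs 21→27
Shipment 4: waits 27, runs 27→43
Shipment 5: waits 43, runs 43→47
Shipment 6: waits 47, runs 47→55
Sum = 0+3+21+27+43+47 = 141.

141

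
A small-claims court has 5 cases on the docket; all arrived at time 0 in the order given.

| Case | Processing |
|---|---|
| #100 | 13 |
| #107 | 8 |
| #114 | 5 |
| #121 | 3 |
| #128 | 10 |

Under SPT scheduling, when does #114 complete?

SPT (increasing processing time): #121 #114 #107 #128 #100.
#121: 0→3
#114: 3→8

8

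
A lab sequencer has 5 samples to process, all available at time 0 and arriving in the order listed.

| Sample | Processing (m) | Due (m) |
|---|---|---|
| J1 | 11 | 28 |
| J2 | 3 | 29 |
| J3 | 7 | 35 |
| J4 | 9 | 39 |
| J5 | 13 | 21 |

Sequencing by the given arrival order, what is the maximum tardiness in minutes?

FIFO (arrival order): J1 J2 J3 J4 J5.
J1: 0→11, due 28, tardiness 0
J2: 11→14, due 29, tardiness 0
J3: 14→21, due 35, tardiness 0
J4: 21→30, due 39, tardiness 0
J5: 30→43, due 21, tardiness 22
Maximum = 22.

22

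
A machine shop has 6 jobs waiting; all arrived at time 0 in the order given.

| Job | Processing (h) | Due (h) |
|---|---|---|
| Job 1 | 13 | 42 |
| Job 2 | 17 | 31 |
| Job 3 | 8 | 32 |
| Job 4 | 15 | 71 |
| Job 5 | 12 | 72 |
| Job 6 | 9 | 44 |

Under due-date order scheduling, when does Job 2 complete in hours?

EDD (increasing due date): Job 2 Job 3 Job 1 Job 6 Job 4 Job 5.
Job 2: 0→17

17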